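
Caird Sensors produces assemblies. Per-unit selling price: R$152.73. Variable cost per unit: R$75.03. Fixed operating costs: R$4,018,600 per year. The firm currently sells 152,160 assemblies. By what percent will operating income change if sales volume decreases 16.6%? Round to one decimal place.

Contribution at this volume is 152,160 × R$77.70 = R$11,822,832.00.
Subtracting fixed costs: EBIT = R$11,822,832.00 − R$4,018,600 = R$7,804,232.00.
Degree of operating leverage = R$11,822,832.00 / R$7,804,232.00 = 1.5149.
Operating income changes by 1.5149 × -16.6% = -25.1%.

-25.1%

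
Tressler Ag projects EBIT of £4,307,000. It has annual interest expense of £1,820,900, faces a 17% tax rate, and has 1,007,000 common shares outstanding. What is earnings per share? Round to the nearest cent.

Pre-tax income = £4,307,000 − £1,820,900.00 = £2,486,100.00.
Net income = £2,486,100.00 × (1 − 0.17) = £2,063,463.00.
EPS = £2,063,463.00 ÷ 1,007,000 = £2.05.

£2.05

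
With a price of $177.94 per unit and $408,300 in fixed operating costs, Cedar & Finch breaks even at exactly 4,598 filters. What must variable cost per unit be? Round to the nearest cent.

At break-even, FC = Q × (P − VC), so P − VC = $408,300 ÷ 4,598 = $88.7995.
Variable cost per unit = $177.94 − $88.7995 = $89.14.

$89.14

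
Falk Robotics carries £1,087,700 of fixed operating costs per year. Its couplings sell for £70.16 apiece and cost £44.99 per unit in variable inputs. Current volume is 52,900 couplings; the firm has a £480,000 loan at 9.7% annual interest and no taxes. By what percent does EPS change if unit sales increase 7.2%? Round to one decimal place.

+48.6%

Contribution at this volume is 52,900 × £25.17 = £1,331,493.00.
Subtracting fixed costs: EBIT = £1,331,493.00 − £1,087,700 = £243,793.00.
After interest of £46,560.00, pre-tax earnings = £197,233.00.
DCL = total CM / (EBIT − I) = £1,331,493.00 / £197,233.00 = 6.7509.
%ΔEPS = DCL × %ΔSales = 6.7509 × +7.2% = +48.6%.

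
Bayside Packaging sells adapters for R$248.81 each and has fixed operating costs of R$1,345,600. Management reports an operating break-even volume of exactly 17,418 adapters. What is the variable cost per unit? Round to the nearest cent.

At break-even, FC = Q × (P − VC), so P − VC = R$1,345,600 ÷ 17,418 = R$77.2534.
Hence VC = price − CM = R$248.81 − R$77.2534 = R$171.56.

R$171.56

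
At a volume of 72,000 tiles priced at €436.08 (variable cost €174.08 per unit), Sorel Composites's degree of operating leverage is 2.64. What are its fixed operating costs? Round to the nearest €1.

Total contribution margin = 72,000 × €262.00 = €18,864,000.00.
Since DOL = CM ÷ EBIT, EBIT = €18,864,000.00 ÷ 2.64 = €7,145,454.55.
And FC = contribution − EBIT = €18,864,000.00 − €7,145,454.55 = €11,718,545.

€11,718,545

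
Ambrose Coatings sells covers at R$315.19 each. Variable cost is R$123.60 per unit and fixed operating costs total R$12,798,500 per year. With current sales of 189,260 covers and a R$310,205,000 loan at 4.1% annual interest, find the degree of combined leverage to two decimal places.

3.38

Contribution at this volume is 189,260 × R$191.59 = R$36,260,323.40.
EBIT = R$36,260,323.40 − R$12,798,500 = R$23,461,823.40. Interest = R$12,718,405.00.
DOL = R$36,260,323.40 ÷ R$23,461,823.40 = 1.5455; DFL = R$23,461,823.40 ÷ R$10,743,418.40 = 2.1838.
Combined leverage = 1.5455 × 2.1838 = 3.3751.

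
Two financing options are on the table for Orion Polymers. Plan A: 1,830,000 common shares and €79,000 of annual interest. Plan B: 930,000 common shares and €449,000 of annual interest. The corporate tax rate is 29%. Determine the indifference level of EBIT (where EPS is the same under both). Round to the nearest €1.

At indifference, (EBIT − 79,000)(1 − t)/1,830,000 = (EBIT − 449,000)(1 − t)/930,000.
The (1 − t) factor cancels: (EBIT − 79,000) × 930,000 = (EBIT − 449,000) × 1,830,000.
EBIT × (1,830,000 − 930,000) = 449,000 × 1,830,000 − 79,000 × 930,000 = 748,200,000,000, so EBIT = 748,200,000,000 ÷ 900,000 = 831,333.33.

€831,333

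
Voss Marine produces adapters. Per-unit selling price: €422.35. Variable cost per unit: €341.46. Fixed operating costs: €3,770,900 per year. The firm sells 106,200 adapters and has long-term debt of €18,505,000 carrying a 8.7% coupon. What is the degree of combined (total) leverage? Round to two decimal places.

At 106,200 units, contribution = 106,200 × €80.89 = €8,590,518.00.
EBIT = €8,590,518.00 − €3,770,900 = €4,819,618.00. Interest = €1,609,935.00.
DOL = €8,590,518.00 ÷ €4,819,618.00 = 1.7824; DFL = €4,819,618.00 ÷ €3,209,683.00 = 1.5016.
DCL = DOL × DFL = 1.7824 × 1.5016 = 2.6765.

2.68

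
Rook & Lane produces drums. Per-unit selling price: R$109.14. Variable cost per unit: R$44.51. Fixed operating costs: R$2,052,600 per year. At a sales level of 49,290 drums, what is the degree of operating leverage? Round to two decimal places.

2.81

Total contribution margin = 49,290 × R$64.63 = R$3,185,612.70.
Subtracting fixed costs: EBIT = R$3,185,612.70 − R$2,052,600 = R$1,133,012.70.
DOL = contribution ÷ EBIT = R$3,185,612.70 ÷ R$1,133,012.70 = 2.8116.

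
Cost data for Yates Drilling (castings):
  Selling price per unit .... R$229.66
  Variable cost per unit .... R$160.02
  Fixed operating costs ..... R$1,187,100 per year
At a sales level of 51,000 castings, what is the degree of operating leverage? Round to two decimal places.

At 51,000 units, contribution = 51,000 × R$69.64 = R$3,551,640.00.
Operating income = contribution − fixed costs = R$3,551,640.00 − R$1,187,100 = R$2,364,540.00.
Degree of operating leverage = R$3,551,640.00 / R$2,364,540.00 = 1.5020.

1.50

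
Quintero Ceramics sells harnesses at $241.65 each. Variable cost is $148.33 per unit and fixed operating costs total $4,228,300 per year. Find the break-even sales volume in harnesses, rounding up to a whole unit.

Contribution margin per unit = $241.65 − $148.33 = $93.32.
Break-even volume = fixed costs ÷ CM per unit = $4,228,300 ÷ $93.32 = 45,309.69, so 45,310 harnesses.

45,310 harnesses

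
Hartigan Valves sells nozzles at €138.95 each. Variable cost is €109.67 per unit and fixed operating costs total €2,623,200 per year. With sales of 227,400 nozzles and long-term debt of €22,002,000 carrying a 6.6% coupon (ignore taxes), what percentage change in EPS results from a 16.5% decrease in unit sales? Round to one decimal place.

Contribution at this volume is 227,400 × €29.28 = €6,658,272.00.
Subtracting fixed costs: EBIT = €6,658,272.00 − €2,623,200 = €4,035,072.00.
Interest = €1,452,132.00, so EBIT − I = €2,582,940.00.
DCL = total CM / (EBIT − I) = €6,658,272.00 / €2,582,940.00 = 2.5778.
EPS therefore changes by 2.5778 × (-16.5%) = -42.5%.

-42.5%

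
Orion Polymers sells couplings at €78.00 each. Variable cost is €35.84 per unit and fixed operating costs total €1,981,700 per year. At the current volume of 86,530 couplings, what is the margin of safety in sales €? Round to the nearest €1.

€3,083,007

Contribution margin per unit = €78.00 − €35.84 = €42.16. Break-even units = €1,981,700 ÷ €42.16 = 47,004.27; break-even revenue = 47,004.27 × €78.00 = €3,666,333.02.
Current sales = 86,530 × €78.00 = €6,749,340.00.
Margin of safety = €6,749,340.00 − €3,666,333.02 = €3,083,007.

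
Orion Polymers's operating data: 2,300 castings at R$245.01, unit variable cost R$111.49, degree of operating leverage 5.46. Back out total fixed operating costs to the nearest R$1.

Contribution at this volume is 2,300 × R$133.52 = R$307,096.00.
Since DOL = CM ÷ EBIT, EBIT = R$307,096.00 ÷ 5.46 = R$56,244.69.
And FC = contribution − EBIT = R$307,096.00 − R$56,244.69 = R$250,851.

R$250,851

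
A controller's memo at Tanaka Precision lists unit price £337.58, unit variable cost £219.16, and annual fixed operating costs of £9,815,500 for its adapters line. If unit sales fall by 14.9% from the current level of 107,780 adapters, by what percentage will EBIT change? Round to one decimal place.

Contribution at this volume is 107,780 × £118.42 = £12,763,307.60.
Subtracting fixed costs: EBIT = £12,763,307.60 − £9,815,500 = £2,947,807.60.
DOL = contribution ÷ EBIT = £12,763,307.60 ÷ £2,947,807.60 = 4.3298.
So EBIT moves 4.3298 × (-14.9%) = -64.5%.

-64.5%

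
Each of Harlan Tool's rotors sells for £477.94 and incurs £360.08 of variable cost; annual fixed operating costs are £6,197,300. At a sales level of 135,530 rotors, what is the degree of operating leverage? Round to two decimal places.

Contribution at this volume is 135,530 × £117.86 = £15,973,565.80.
Subtracting fixed costs: EBIT = £15,973,565.80 − £6,197,300 = £9,776,265.80.
Degree of operating leverage = £15,973,565.80 / £9,776,265.80 = 1.6339.

1.63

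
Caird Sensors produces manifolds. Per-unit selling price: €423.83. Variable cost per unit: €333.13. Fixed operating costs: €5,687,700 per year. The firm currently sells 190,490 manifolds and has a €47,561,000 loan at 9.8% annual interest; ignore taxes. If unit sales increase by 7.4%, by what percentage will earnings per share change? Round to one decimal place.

+18.5%

Contribution at this volume is 190,490 × €90.70 = €17,277,443.00.
Subtracting fixed costs: EBIT = €17,277,443.00 − €5,687,700 = €11,589,743.00.
After interest of €4,660,978.00, pre-tax earnings = €6,928,765.00.
DCL = total CM / (EBIT − I) = €17,277,443.00 / €6,928,765.00 = 2.4936.
%ΔEPS = DCL × %ΔSales = 2.4936 × +7.4% = +18.5%.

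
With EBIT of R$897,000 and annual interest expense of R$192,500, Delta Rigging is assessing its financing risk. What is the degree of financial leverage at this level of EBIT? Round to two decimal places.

1.27

Annual interest charges come to R$192,500.00.
Degree of financial leverage = EBIT / (EBIT − interest) = R$897,000 / R$704,500.00 = 1.2732.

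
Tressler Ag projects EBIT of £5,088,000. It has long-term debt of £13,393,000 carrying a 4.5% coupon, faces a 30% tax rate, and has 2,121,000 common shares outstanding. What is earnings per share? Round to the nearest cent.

Pre-tax income = £5,088,000 − £602,685.00 = £4,485,315.00.
Net income = £4,485,315.00 × (1 − 0.30) = £3,139,720.50.
EPS = £3,139,720.50 ÷ 2,121,000 = £1.48.

£1.48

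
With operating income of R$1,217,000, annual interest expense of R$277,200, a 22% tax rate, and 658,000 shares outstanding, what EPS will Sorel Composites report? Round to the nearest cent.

R$1.11

Pre-tax income = R$1,217,000 − R$277,200.00 = R$939,800.00.
After tax at 22%: net income = R$939,800.00 × 0.78 = R$733,044.00.
Per share: R$733,044.00 / 658,000 shares = R$1.11.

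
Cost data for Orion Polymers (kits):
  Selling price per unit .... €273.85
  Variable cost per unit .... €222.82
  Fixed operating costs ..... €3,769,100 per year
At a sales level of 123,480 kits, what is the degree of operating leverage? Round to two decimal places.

2.49

Contribution at this volume is 123,480 × €51.03 = €6,301,184.40.
EBIT = €6,301,184.40 − €3,769,100 = €2,532,084.40.
So DOL = total CM / EBIT = €6,301,184.40 / €2,532,084.40 = 2.4885.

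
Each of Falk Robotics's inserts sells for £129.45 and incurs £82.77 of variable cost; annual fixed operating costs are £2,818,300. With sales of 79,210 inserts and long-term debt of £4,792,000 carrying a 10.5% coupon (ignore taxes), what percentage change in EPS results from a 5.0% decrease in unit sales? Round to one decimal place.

Total contribution margin = 79,210 × £46.68 = £3,697,522.80.
Subtracting fixed costs: EBIT = £3,697,522.80 − £2,818,300 = £879,222.80.
Interest = £503,160.00, so EBIT − I = £376,062.80.
Degree of combined leverage = contribution ÷ (EBIT − I) = £3,697,522.80 ÷ £376,062.80 = 9.8322.
EPS therefore changes by 9.8322 × (-5.0%) = -49.2%.

-49.2%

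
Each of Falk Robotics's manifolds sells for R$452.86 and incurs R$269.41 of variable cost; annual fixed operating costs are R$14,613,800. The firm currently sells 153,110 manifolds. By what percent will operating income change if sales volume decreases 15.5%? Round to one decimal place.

Contribution at this volume is 153,110 × R$183.45 = R$28,088,029.50.
Subtracting fixed costs: EBIT = R$28,088,029.50 − R$14,613,800 = R$13,474,229.50.
Degree of operating leverage = R$28,088,029.50 / R$13,474,229.50 = 2.0846.
So EBIT moves 2.0846 × (-15.5%) = -32.3%.

-32.3%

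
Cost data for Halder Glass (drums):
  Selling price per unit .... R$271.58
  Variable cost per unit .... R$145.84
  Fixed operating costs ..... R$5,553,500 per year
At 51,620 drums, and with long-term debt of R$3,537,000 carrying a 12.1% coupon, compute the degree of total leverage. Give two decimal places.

12.75

Contribution at this volume is 51,620 × R$125.74 = R$6,490,698.80.
Subtracting fixed costs: EBIT = R$6,490,698.80 − R$5,553,500 = R$937,198.80. Interest = R$427,977.00.
DOL = R$6,490,698.80 ÷ R$937,198.80 = 6.9256; DFL = R$937,198.80 ÷ R$509,221.80 = 1.8405.
DCL = DOL × DFL = 6.9256 × 1.8405 = 12.7466.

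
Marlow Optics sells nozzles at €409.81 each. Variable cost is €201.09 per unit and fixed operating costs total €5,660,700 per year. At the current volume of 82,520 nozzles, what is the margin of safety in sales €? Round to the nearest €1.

Each unit contributes €409.81 − €201.09 = €208.72. Break-even units = €5,660,700 ÷ €208.72 = 27,121.02; break-even revenue = 27,121.02 × €409.81 = €11,114,466.59.
Current sales = 82,520 × €409.81 = €33,817,521.20.
Margin of safety = €33,817,521.20 − €11,114,466.59 = €22,703,055.

€22,703,055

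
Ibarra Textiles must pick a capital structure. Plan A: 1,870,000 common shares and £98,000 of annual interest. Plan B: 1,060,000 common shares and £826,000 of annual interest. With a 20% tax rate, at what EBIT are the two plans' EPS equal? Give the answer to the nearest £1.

£1,778,691

At indifference, (EBIT − 98,000)(1 − t)/1,870,000 = (EBIT − 826,000)(1 − t)/1,060,000.
Cancelling (1 − t) and cross-multiplying: 1,060,000·(EBIT − 98,000) = 1,870,000·(EBIT − 826,000).
EBIT × (1,870,000 − 1,060,000) = 826,000 × 1,870,000 − 98,000 × 1,060,000 = 1,440,740,000,000, so EBIT = 1,440,740,000,000 ÷ 810,000 = 1,778,691.36.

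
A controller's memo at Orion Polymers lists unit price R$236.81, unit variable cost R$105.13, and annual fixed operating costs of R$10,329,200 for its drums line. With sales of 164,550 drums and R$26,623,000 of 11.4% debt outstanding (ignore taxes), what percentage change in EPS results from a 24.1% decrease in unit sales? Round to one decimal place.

-62.9%

Total contribution margin = 164,550 × R$131.68 = R$21,667,944.00.
Subtracting fixed costs: EBIT = R$21,667,944.00 − R$10,329,200 = R$11,338,744.00.
After interest of R$3,035,022.00, pre-tax earnings = R$8,303,722.00.
DCL = total CM / (EBIT − I) = R$21,667,944.00 / R$8,303,722.00 = 2.6094.
%ΔEPS = DCL × %ΔSales = 2.6094 × -24.1% = -62.9%.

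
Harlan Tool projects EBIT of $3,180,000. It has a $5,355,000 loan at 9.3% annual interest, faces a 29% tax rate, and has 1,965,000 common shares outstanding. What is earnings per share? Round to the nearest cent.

$0.97

Interest = $498,015.00, so EBT = $3,180,000 − $498,015.00 = $2,681,985.00.
After tax at 29%: net income = $2,681,985.00 × 0.71 = $1,904,209.35.
EPS = $1,904,209.35 ÷ 1,965,000 = $0.97.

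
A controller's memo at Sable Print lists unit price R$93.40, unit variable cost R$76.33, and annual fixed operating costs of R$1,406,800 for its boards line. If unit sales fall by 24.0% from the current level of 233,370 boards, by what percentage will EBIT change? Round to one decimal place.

Total contribution margin = 233,370 × R$17.07 = R$3,983,625.90.
Subtracting fixed costs: EBIT = R$3,983,625.90 − R$1,406,800 = R$2,576,825.90.
So DOL = total CM / EBIT = R$3,983,625.90 / R$2,576,825.90 = 1.5459.
So EBIT moves 1.5459 × (-24.0%) = -37.1%.

-37.1%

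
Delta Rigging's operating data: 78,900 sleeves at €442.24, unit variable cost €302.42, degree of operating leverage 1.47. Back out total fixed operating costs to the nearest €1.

€3,527,174

Total contribution margin = 78,900 × €139.82 = €11,031,798.00.
Since DOL = CM ÷ EBIT, EBIT = €11,031,798.00 ÷ 1.47 = €7,504,624.49.
And FC = contribution − EBIT = €11,031,798.00 − €7,504,624.49 = €3,527,174.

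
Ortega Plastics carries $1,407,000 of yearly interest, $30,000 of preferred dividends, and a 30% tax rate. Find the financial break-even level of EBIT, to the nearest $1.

Preferred dividends are paid after tax, so their pre-tax equivalent is $30,000 ÷ (1 − 0.30) = $42,857.14.
EPS = 0 when EBIT covers interest plus the pre-tax preferred burden: $1,407,000 + $42,857.14 = $1,449,857.14.

$1,449,857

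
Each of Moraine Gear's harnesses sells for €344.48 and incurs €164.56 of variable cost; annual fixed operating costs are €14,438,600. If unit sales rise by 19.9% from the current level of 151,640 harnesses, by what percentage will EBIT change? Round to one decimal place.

At 151,640 units, contribution = 151,640 × €179.92 = €27,283,068.80.
EBIT = €27,283,068.80 − €14,438,600 = €12,844,468.80.
DOL = contribution ÷ EBIT = €27,283,068.80 ÷ €12,844,468.80 = 2.1241.
So EBIT moves 2.1241 × (+19.9%) = +42.3%.

+42.3%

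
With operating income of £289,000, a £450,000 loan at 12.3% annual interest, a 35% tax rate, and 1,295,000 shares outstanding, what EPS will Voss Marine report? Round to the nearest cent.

£0.12

Pre-tax income = £289,000 − £55,350.00 = £233,650.00.
After tax at 35%: net income = £233,650.00 × 0.65 = £151,872.50.
Per share: £151,872.50 / 1,295,000 shares = £0.12.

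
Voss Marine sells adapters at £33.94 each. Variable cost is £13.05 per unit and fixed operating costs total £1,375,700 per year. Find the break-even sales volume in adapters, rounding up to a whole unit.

Contribution margin per unit = £33.94 − £13.05 = £20.89.
Units to break even: £1,375,700 ÷ £20.89 = 65,854.48, rounded up to 65,855.

65,855 adapters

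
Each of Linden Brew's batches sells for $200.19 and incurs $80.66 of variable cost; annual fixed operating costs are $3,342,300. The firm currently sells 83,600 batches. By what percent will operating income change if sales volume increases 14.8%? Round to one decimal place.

+22.2%

At 83,600 units, contribution = 83,600 × $119.53 = $9,992,708.00.
Operating income = contribution − fixed costs = $9,992,708.00 − $3,342,300 = $6,650,408.00.
Degree of operating leverage = $9,992,708.00 / $6,650,408.00 = 1.5026.
Operating income changes by 1.5026 × +14.8% = +22.2%.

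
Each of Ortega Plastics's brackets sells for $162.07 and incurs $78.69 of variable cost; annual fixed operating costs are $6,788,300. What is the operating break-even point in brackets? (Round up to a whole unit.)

Each unit contributes $162.07 − $78.69 = $83.38.
Break-even Q = $6,788,300 / $83.38 = 81,414.01 → 81,415 brackets.

81,415 brackets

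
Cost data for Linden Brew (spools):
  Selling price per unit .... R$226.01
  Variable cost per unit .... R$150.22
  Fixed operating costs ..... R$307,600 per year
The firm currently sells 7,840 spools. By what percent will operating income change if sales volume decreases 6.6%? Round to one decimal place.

Contribution at this volume is 7,840 × R$75.79 = R$594,193.60.
Subtracting fixed costs: EBIT = R$594,193.60 − R$307,600 = R$286,593.60.
Degree of operating leverage = R$594,193.60 / R$286,593.60 = 2.0733.
Operating income changes by 2.0733 × -6.6% = -13.7%.

-13.7%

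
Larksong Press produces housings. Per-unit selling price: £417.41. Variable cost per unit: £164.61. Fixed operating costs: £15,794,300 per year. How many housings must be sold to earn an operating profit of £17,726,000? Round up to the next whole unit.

Contribution margin per unit = £417.41 − £164.61 = £252.80.
Required volume = (fixed costs + target profit) ÷ CM = (£15,794,300 + £17,726,000) ÷ £252.80 = 132,596.12, so 132,597 housings.

132,597 housings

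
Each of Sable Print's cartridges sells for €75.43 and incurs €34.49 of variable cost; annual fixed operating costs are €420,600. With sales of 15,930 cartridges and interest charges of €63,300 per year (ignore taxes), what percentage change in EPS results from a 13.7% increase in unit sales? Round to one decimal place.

+53.1%

At 15,930 units, contribution = 15,930 × €40.94 = €652,174.20.
Operating income = contribution − fixed costs = €652,174.20 − €420,600 = €231,574.20.
After interest of €63,300.00, pre-tax earnings = €168,274.20.
DCL = total CM / (EBIT − I) = €652,174.20 / €168,274.20 = 3.8757.
%ΔEPS = DCL × %ΔSales = 3.8757 × +13.7% = +53.1%.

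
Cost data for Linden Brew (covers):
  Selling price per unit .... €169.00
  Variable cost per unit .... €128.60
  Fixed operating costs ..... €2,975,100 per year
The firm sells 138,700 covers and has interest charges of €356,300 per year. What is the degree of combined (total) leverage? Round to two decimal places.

2.47

Total contribution margin = 138,700 × €40.40 = €5,603,480.00.
Subtracting fixed costs: EBIT = €5,603,480.00 − €2,975,100 = €2,628,380.00. Interest = €356,300.00.
DOL = €5,603,480.00 ÷ €2,628,380.00 = 2.1319; DFL = €2,628,380.00 ÷ €2,272,080.00 = 1.1568.
DCL = DOL × DFL = 2.1319 × 1.1568 = 2.4662.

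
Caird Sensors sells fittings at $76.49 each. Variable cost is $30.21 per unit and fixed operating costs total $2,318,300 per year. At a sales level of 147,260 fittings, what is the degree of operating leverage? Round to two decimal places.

Contribution at this volume is 147,260 × $46.28 = $6,815,192.80.
Subtracting fixed costs: EBIT = $6,815,192.80 − $2,318,300 = $4,496,892.80.
Degree of operating leverage = $6,815,192.80 / $4,496,892.80 = 1.5155.

1.52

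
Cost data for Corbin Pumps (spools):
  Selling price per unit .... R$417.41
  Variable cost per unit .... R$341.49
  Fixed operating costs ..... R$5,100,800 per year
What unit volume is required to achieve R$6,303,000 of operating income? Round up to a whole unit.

Unit CM = price − variable cost = R$417.41 − R$341.49 = R$75.92.
Need Q such that Q × R$75.92 − R$5,100,800 = R$6,303,000, i.e. Q = R$11,403,800 / R$75.92 = 150,208.11 → 150,209.

150,209 spools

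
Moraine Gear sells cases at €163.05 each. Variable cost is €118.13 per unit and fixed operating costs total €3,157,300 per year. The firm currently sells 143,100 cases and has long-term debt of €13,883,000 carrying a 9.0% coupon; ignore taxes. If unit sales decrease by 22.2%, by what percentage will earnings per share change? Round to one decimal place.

-70.6%

At 143,100 units, contribution = 143,100 × €44.92 = €6,428,052.00.
Subtracting fixed costs: EBIT = €6,428,052.00 − €3,157,300 = €3,270,752.00.
Interest = €1,249,470.00, so EBIT − I = €2,021,282.00.
Degree of combined leverage = contribution ÷ (EBIT − I) = €6,428,052.00 ÷ €2,021,282.00 = 3.1802.
EPS therefore changes by 3.1802 × (-22.2%) = -70.6%.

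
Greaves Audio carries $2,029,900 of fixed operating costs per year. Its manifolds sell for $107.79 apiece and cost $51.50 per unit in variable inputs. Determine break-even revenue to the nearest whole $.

CM per unit = $107.79 − $51.50 = $56.29; CM ratio = $56.29 / $107.79 = 0.5222.
Break-even revenue = fixed costs × price ÷ CM = $2,029,900 × $107.79 ÷ $56.29 = $3,887,066.

$3,887,066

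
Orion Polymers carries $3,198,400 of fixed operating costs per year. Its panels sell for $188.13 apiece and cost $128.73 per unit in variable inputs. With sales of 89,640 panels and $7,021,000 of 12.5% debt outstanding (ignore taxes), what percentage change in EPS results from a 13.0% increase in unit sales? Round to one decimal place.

At 89,640 units, contribution = 89,640 × $59.40 = $5,324,616.00.
Operating income = contribution − fixed costs = $5,324,616.00 − $3,198,400 = $2,126,216.00.
After interest of $877,625.00, pre-tax earnings = $1,248,591.00.
DCL = total CM / (EBIT − I) = $5,324,616.00 / $1,248,591.00 = 4.2645.
%ΔEPS = DCL × %ΔSales = 4.2645 × +13.0% = +55.4%.

+55.4%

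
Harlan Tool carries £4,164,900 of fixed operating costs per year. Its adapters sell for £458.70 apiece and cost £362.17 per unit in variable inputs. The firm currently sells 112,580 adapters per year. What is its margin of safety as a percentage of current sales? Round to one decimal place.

Unit CM = price − variable cost = £458.70 − £362.17 = £96.53. Break-even units = £4,164,900 ÷ £96.53 = 43,146.17; break-even revenue = 43,146.17 × £458.70 = £19,791,149.18.
Current sales = 112,580 × £458.70 = £51,640,446.00.
Margin of safety = (£51,640,446.00 − £19,791,149.18) ÷ £51,640,446.00 = 61.7%.

61.7%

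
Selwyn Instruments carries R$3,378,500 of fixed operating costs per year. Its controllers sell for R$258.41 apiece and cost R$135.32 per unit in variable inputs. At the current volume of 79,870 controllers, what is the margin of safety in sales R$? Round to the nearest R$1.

R$13,546,525

Unit CM = price − variable cost = R$258.41 − R$135.32 = R$123.09. Break-even units = R$3,378,500 ÷ R$123.09 = 27,447.40; break-even revenue = 27,447.40 × R$258.41 = R$7,092,681.66.
Current sales = 79,870 × R$258.41 = R$20,639,206.70.
Margin of safety = R$20,639,206.70 − R$7,092,681.66 = R$13,546,525.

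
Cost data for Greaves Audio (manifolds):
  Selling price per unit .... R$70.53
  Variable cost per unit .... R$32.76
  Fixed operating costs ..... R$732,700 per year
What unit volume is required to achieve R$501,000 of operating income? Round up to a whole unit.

Unit CM = price − variable cost = R$70.53 − R$32.76 = R$37.77.
Required volume = (fixed costs + target profit) ÷ CM = (R$732,700 + R$501,000) ÷ R$37.77 = 32,663.49, so 32,664 manifolds.

32,664 manifolds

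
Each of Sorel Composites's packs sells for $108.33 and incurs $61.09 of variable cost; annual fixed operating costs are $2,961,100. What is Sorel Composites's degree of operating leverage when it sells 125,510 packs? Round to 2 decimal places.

Contribution at this volume is 125,510 × $47.24 = $5,929,092.40.
Subtracting fixed costs: EBIT = $5,929,092.40 − $2,961,100 = $2,967,992.40.
DOL = contribution ÷ EBIT = $5,929,092.40 ÷ $2,967,992.40 = 1.9977.

2.00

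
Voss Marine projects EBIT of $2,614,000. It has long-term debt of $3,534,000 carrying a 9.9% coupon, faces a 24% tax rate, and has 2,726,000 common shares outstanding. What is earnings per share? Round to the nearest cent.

Pre-tax income = $2,614,000 − $349,866.00 = $2,264,134.00.
After tax at 24%: net income = $2,264,134.00 × 0.76 = $1,720,741.84.
Per share: $1,720,741.84 / 2,726,000 shares = $0.63.

$0.63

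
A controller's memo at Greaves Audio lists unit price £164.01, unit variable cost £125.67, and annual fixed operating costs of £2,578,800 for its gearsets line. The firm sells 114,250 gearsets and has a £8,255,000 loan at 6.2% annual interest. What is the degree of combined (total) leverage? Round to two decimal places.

Total contribution margin = 114,250 × £38.34 = £4,380,345.00.
Subtracting fixed costs: EBIT = £4,380,345.00 − £2,578,800 = £1,801,545.00. Interest = £511,810.00.
DOL = £4,380,345.00 ÷ £1,801,545.00 = 2.4314; DFL = £1,801,545.00 ÷ £1,289,735.00 = 1.3968.
Combined leverage = 2.4314 × 1.3968 = 3.3962.

3.40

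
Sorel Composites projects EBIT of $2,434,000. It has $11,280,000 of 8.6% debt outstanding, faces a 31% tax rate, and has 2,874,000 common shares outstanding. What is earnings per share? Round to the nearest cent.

$0.35

Pre-tax income = $2,434,000 − $970,080.00 = $1,463,920.00.
Net income = $1,463,920.00 × (1 − 0.31) = $1,010,104.80.
EPS = $1,010,104.80 ÷ 2,874,000 = $0.35.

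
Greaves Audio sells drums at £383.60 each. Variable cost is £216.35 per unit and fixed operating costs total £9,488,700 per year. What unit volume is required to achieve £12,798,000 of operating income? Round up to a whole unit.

133,254 drums

Unit CM = price − variable cost = £383.60 − £216.35 = £167.25.
Required volume = (fixed costs + target profit) ÷ CM = (£9,488,700 + £12,798,000) ÷ £167.25 = 133,253.81, so 133,254 drums.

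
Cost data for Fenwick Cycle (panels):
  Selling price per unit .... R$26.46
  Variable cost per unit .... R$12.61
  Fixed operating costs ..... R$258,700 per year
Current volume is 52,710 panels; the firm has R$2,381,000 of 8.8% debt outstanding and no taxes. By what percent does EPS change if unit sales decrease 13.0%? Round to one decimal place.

Total contribution margin = 52,710 × R$13.85 = R$730,033.50.
EBIT = R$730,033.50 − R$258,700 = R$471,333.50.
After interest of R$209,528.00, pre-tax earnings = R$261,805.50.
DCL = total CM / (EBIT − I) = R$730,033.50 / R$261,805.50 = 2.7885.
EPS therefore changes by 2.7885 × (-13.0%) = -36.2%.

-36.2%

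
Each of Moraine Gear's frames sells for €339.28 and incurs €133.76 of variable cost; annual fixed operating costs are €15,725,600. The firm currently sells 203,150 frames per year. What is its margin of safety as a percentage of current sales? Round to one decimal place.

Unit CM = price − variable cost = €339.28 − €133.76 = €205.52. Break-even units = €15,725,600 ÷ €205.52 = 76,516.15; break-even revenue = 76,516.15 × €339.28 = €25,960,400.78.
Current sales = 203,150 × €339.28 = €68,924,732.00.
Margin of safety = (€68,924,732.00 − €25,960,400.78) ÷ €68,924,732.00 = 62.3%.

62.3%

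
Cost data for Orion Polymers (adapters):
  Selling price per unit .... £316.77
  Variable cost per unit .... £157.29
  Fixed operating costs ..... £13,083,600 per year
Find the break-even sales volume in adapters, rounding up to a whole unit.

82,040 adapters

Unit CM = price − variable cost = £316.77 − £157.29 = £159.48.
Break-even Q = £13,083,600 / £159.48 = 82,039.13 → 82,040 adapters.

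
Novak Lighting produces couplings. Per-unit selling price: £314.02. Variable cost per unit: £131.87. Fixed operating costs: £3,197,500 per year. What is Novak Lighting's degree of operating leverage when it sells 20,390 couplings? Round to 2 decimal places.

7.19

At 20,390 units, contribution = 20,390 × £182.15 = £3,714,038.50.
EBIT = £3,714,038.50 − £3,197,500 = £516,538.50.
Degree of operating leverage = £3,714,038.50 / £516,538.50 = 7.1902.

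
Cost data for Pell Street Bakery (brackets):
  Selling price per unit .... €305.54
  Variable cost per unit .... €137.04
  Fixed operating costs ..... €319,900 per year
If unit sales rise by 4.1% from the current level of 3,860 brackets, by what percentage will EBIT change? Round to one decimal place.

At 3,860 units, contribution = 3,860 × €168.50 = €650,410.00.
Subtracting fixed costs: EBIT = €650,410.00 − €319,900 = €330,510.00.
Degree of operating leverage = €650,410.00 / €330,510.00 = 1.9679.
%ΔEBIT = DOL × %ΔSales = 1.9679 × +4.1% = +8.1%.

+8.1%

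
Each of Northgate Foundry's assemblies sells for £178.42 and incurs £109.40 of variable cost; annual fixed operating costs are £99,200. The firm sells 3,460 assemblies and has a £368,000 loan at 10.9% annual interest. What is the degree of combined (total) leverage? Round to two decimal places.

2.40

At 3,460 units, contribution = 3,460 × £69.02 = £238,809.20.
Operating income = contribution − fixed costs = £238,809.20 − £99,200 = £139,609.20. Interest = £40,112.00, so EBIT − I = £99,497.20.
Degree of total leverage = total CM / (EBIT − interest) = £238,809.20 / £99,497.20 = 2.4002.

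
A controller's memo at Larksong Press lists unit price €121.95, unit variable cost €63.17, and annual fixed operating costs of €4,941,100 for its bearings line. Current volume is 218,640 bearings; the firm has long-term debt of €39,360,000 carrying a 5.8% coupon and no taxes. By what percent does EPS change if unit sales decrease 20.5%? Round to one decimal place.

Total contribution margin = 218,640 × €58.78 = €12,851,659.20.
Subtracting fixed costs: EBIT = €12,851,659.20 − €4,941,100 = €7,910,559.20.
Interest = €2,282,880.00, so EBIT − I = €5,627,679.20.
Degree of combined leverage = contribution ÷ (EBIT − I) = €12,851,659.20 ÷ €5,627,679.20 = 2.2837.
EPS therefore changes by 2.2837 × (-20.5%) = -46.8%.

-46.8%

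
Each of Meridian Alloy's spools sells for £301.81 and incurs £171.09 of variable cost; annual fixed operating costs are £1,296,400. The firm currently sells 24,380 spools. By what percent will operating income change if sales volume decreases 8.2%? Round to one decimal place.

Total contribution margin = 24,380 × £130.72 = £3,186,953.60.
Operating income = contribution − fixed costs = £3,186,953.60 − £1,296,400 = £1,890,553.60.
So DOL = total CM / EBIT = £3,186,953.60 / £1,890,553.60 = 1.6857.
%ΔEBIT = DOL × %ΔSales = 1.6857 × -8.2% = -13.8%.

-13.8%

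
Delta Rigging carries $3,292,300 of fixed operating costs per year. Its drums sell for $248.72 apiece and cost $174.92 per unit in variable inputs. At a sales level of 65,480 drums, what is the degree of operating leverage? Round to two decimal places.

3.14

At 65,480 units, contribution = 65,480 × $73.80 = $4,832,424.00.
Subtracting fixed costs: EBIT = $4,832,424.00 − $3,292,300 = $1,540,124.00.
DOL = contribution ÷ EBIT = $4,832,424.00 ÷ $1,540,124.00 = 3.1377.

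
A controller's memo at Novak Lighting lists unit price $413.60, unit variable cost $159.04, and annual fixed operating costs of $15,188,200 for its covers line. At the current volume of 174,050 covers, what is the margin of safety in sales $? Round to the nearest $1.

Unit CM = price − variable cost = $413.60 − $159.04 = $254.56. Break-even units = $15,188,200 ÷ $254.56 = 59,664.52; break-even revenue = 59,664.52 × $413.60 = $24,677,245.13.
Current sales = 174,050 × $413.60 = $71,987,080.00.
Margin of safety = $71,987,080.00 − $24,677,245.13 = $47,309,835.

$47,309,835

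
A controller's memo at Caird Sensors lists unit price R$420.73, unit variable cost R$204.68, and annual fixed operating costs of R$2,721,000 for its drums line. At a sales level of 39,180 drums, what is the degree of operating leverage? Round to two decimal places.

1.47

Total contribution margin = 39,180 × R$216.05 = R$8,464,839.00.
EBIT = R$8,464,839.00 − R$2,721,000 = R$5,743,839.00.
Degree of operating leverage = R$8,464,839.00 / R$5,743,839.00 = 1.4737.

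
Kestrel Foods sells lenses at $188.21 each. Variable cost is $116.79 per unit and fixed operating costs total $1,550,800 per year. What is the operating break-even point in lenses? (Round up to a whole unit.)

Unit CM = price − variable cost = $188.21 − $116.79 = $71.42.
Units to break even: $1,550,800 ÷ $71.42 = 21,713.81, rounded up to 21,714.

21,714 lenses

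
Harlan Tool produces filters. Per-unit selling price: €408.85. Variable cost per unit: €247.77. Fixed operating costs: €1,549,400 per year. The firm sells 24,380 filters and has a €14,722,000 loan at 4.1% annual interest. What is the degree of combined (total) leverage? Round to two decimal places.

2.21

At 24,380 units, contribution = 24,380 × €161.08 = €3,927,130.40.
Operating income = contribution − fixed costs = €3,927,130.40 − €1,549,400 = €2,377,730.40. Interest = €603,602.00.
DOL = €3,927,130.40 ÷ €2,377,730.40 = 1.6516; DFL = €2,377,730.40 ÷ €1,774,128.40 = 1.3402.
DCL = DOL × DFL = 1.6516 × 1.3402 = 2.2135.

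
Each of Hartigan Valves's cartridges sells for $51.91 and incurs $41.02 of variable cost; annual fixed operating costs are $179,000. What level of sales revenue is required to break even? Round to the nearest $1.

$853,250

Contribution margin per unit = $51.91 − $41.02 = $10.89, a CM ratio of $10.89 ÷ $51.91 = 0.2098.
Break-even revenue = fixed costs × price ÷ CM = $179,000 × $51.91 ÷ $10.89 = $853,250.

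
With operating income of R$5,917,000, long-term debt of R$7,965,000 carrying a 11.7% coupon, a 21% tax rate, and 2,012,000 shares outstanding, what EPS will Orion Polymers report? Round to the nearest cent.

Interest = R$931,905.00, so EBT = R$5,917,000 − R$931,905.00 = R$4,985,095.00.
Net income = R$4,985,095.00 × (1 − 0.21) = R$3,938,225.05.
EPS = R$3,938,225.05 ÷ 2,012,000 = R$1.96.

R$1.96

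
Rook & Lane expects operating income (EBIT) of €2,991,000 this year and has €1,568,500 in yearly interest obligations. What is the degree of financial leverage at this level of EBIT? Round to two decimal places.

Interest = €1,568,500.00.
Degree of financial leverage = EBIT / (EBIT − interest) = €2,991,000 / €1,422,500.00 = 2.1026.

2.10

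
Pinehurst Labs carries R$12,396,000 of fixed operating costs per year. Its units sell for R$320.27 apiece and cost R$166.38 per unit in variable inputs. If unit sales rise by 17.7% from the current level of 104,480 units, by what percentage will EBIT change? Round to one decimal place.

+77.3%

Contribution at this volume is 104,480 × R$153.89 = R$16,078,427.20.
Operating income = contribution − fixed costs = R$16,078,427.20 − R$12,396,000 = R$3,682,427.20.
DOL = contribution ÷ EBIT = R$16,078,427.20 ÷ R$3,682,427.20 = 4.3663.
Operating income changes by 4.3663 × +17.7% = +77.3%.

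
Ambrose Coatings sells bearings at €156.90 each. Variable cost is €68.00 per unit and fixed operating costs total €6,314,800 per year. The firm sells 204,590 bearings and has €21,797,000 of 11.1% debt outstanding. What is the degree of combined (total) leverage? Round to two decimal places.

Contribution at this volume is 204,590 × €88.90 = €18,188,051.00.
Operating income = contribution − fixed costs = €18,188,051.00 − €6,314,800 = €11,873,251.00. Interest = €2,419,467.00, so EBIT − I = €9,453,784.00.
Degree of total leverage = total CM / (EBIT − interest) = €18,188,051.00 / €9,453,784.00 = 1.9239.

1.92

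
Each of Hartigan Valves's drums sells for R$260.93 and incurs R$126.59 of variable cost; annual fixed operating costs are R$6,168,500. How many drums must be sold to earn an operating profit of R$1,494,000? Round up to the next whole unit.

Each unit contributes R$260.93 − R$126.59 = R$134.34.
Required volume = (fixed costs + target profit) ÷ CM = (R$6,168,500 + R$1,494,000) ÷ R$134.34 = 57,038.11, so 57,039 drums.

57,039 drums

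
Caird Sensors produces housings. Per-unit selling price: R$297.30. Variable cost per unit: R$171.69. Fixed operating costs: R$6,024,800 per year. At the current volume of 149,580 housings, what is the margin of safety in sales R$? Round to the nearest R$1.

Contribution margin per unit = R$297.30 − R$171.69 = R$125.61. Break-even units = R$6,024,800 ÷ R$125.61 = 47,964.33; break-even revenue = 47,964.33 × R$297.30 = R$14,259,796.51.
Current sales = 149,580 × R$297.30 = R$44,470,134.00.
Margin of safety = R$44,470,134.00 − R$14,259,796.51 = R$30,210,337.

R$30,210,337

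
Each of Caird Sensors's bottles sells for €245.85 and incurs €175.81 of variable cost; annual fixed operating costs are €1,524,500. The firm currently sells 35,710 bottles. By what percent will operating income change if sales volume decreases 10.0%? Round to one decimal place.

-25.6%

Contribution at this volume is 35,710 × €70.04 = €2,501,128.40.
Subtracting fixed costs: EBIT = €2,501,128.40 − €1,524,500 = €976,628.40.
DOL = contribution ÷ EBIT = €2,501,128.40 ÷ €976,628.40 = 2.5610.
%ΔEBIT = DOL × %ΔSales = 2.5610 × -10.0% = -25.6%.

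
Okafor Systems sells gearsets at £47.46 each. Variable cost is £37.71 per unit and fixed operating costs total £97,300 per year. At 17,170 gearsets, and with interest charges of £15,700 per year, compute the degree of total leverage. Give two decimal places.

Total contribution margin = 17,170 × £9.75 = £167,407.50.
EBIT = £167,407.50 − £97,300 = £70,107.50. Interest = £15,700.00, so EBIT − I = £54,407.50.
DCL = contribution ÷ (EBIT − I) = £167,407.50 ÷ £54,407.50 = 3.0769.

3.08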